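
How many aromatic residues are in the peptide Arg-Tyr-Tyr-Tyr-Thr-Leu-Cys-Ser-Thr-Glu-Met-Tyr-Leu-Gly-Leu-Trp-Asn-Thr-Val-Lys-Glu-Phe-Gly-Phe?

7

F, W, and Y each carry an aromatic ring on the side chain.
Matching residues: Tyr2, Tyr3, Tyr4, Tyr12, Trp16, Phe22, Phe24.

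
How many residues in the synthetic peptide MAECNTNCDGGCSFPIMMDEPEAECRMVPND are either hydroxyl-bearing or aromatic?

3

Hydroxyl-bearing: S, T, Y. Aromatic: F, W, Y.
Hydroxyl-bearing residues here: T6, S13 (2).
Aromatic residues here: F14 (1).
(Y belongs to both groups, but none appear in this sequence.) Total = 2 + 1 = 3.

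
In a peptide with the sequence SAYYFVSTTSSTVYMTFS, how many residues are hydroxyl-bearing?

12

The –OH-bearing residues are Ser, Thr (aliphatic alcohols), and Tyr (phenol).
Matching residues: S1, Y3, Y4, S7, T8, T9, S10, S11, T12, Y14, T16, S18.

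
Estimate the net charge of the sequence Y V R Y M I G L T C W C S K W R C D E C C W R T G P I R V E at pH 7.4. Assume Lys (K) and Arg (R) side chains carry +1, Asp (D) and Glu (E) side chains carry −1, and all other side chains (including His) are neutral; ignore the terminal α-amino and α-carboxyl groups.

Positive (K, R): R3, K14, R16, R23, R28 → +5.
Negative (D, E): D18, E19, E30 → −3.
Net charge = (+5) + (−3) = +2.

+2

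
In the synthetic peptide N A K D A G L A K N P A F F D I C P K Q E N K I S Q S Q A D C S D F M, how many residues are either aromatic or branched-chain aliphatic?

Aromatic: F, W, Y. Branched-chain aliphatic: I, L, V.
Aromatic residues here: F13, F14, F34 (3).
Branched-chain aliphatic residues here: L7, I16, I24 (3).
The two groups share no amino acid, so total = 3 + 3 = 6.

6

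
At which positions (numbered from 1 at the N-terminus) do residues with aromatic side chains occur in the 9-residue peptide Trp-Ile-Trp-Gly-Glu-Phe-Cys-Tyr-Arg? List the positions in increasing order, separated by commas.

F, W, and Y each carry an aromatic ring on the side chain.
Matching residues: Trp1, Trp3, Phe6, Tyr8.

1, 3, 6, 8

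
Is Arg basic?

Lysine (K), arginine (R), and histidine (H) have basic, nitrogen-containing side chains.
Arginine is in this group.

Yes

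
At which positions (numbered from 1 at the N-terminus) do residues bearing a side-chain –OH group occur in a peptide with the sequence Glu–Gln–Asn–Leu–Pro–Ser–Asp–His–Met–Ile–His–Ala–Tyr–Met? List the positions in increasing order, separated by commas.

Serine (S), threonine (T), and tyrosine (Y) each carry a hydroxyl group on the side chain.
Matching residues: Ser6, Tyr13.

6, 13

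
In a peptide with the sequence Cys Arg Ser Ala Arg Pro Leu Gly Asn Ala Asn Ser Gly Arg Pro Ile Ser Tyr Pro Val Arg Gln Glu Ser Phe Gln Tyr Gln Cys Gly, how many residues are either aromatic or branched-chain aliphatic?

Aromatic: F, W, Y. Branched-chain aliphatic: I, L, V.
Aromatic residues here: Tyr18, Phe25, Tyr27 (3).
Branched-chain aliphatic residues here: Leu7, Ile16, Val20 (3).
The two groups share no amino acid, so total = 3 + 3 = 6.

6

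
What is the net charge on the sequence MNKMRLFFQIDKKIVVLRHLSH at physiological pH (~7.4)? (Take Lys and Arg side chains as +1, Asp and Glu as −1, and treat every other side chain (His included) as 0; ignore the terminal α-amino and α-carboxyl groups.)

Positive (K, R): K3, R5, K12, K13, R18 → +5.
Negative (D, E): D11 → −1.
Net charge = (+5) + (−1) = +4.

+4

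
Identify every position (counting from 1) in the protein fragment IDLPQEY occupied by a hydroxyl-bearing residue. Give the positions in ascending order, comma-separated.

Serine (S), threonine (T), and tyrosine (Y) each carry a hydroxyl group on the side chain.
Matching residues: Y7.

7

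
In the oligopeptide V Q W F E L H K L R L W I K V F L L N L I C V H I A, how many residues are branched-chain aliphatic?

V, L, and I make up the branched-chain aliphatic group.
Matching residues: V1, L6, L9, L11, I13, V15, L17, L18, L20, I21, V23, I25.

12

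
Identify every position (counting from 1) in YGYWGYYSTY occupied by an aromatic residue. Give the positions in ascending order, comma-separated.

F, W, and Y each carry an aromatic ring on the side chain.
Matching residues: Y1, Y3, W4, Y6, Y7, Y10.

1, 3, 4, 6, 7, 10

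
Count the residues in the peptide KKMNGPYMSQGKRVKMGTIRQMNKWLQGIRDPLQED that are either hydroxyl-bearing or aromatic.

4

Hydroxyl-bearing: S, T, Y. Aromatic: F, W, Y.
Hydroxyl-bearing residues here: Y7, S9, T18 (3).
Aromatic residues here: Y7, W25 (2).
Y is in both groups, so the 1 Y residue must not be double-counted.
Total = 3 + 2 − 1 = 4.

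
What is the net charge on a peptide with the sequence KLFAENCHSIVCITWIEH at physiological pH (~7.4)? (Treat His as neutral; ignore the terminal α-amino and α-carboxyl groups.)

The side chains ionized at physiological pH are Lys/Arg (+1) and Asp/Glu (−1); with His treated as neutral, nothing else contributes.
Positive (K, R): K1 → +1.
Negative (D, E): E5, E17 → −2.
Net charge = (+1) + (−2) = −1.

-1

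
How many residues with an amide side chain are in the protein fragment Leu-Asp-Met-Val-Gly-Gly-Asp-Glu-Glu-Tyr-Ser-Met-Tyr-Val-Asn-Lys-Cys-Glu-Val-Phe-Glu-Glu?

The amide-side-chain residues are Asn (N) and Gln (Q).
Matching residues: Asn15.

1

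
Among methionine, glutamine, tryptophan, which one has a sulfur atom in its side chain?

methionine

Cysteine (C, thiol) and methionine (M, thioether) are the two sulfur-containing amino acids.
Of the listed options, only methionine belongs to this group.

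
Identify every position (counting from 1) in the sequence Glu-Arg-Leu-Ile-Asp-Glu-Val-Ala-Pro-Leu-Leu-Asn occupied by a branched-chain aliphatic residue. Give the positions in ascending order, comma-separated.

Valine (V), leucine (L), and isoleucine (I) are the branched-chain amino acids.
Matching residues: Leu3, Ile4, Val7, Leu10, Leu11.

3, 4, 7, 10, 11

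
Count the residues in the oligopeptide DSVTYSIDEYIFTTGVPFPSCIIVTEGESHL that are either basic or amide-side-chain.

1

Basic: H, K, R. Amide-side-chain: N, Q.
Basic residues here: H30 (1).
Amide-side-chain residues here: none (0).
The two groups share no amino acid, so total = 1 + 0 = 1.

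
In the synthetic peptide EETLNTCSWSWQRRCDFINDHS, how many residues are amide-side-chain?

3

Only N (asparagine) and Q (glutamine) carry a side-chain carboxamide.
Matching residues: N5, Q12, N19.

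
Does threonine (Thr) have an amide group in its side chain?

The amide-side-chain residues are Asn (N) and Gln (Q).
Threonine is not in this group.

No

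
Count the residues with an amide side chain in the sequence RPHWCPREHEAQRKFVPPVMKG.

The amide-side-chain residues are Asn (N) and Gln (Q).
Matching residues: Q12.

1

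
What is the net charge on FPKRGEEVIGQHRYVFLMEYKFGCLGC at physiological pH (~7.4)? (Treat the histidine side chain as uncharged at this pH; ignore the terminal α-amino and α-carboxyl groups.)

+1

Near pH 7.4, K and R contribute +1 each, D and E contribute −1 each, and every other side chain (His included, as stated) is uncharged.
Positive (K, R): K3, R4, R13, K21 → +4.
Negative (D, E): E6, E7, E19 → −3.
Net charge = (+4) + (−3) = +1.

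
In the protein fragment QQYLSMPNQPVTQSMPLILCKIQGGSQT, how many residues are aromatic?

1

The aromatic amino acids are Phe (F, benzyl), Trp (W, indole), and Tyr (Y, phenol).
Matching residues: Y3.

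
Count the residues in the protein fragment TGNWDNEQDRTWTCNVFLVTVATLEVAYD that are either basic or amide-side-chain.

Basic: H, K, R. Amide-side-chain: N, Q.
Basic residues here: R10 (1).
Amide-side-chain residues here: N3, N6, Q8, N15 (4).
The two groups share no amino acid, so total = 1 + 4 = 5.

5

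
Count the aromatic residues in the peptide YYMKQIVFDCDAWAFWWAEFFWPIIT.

10

F, W, and Y each carry an aromatic ring on the side chain.
Matching residues: Y1, Y2, F8, W13, F15, W16, W17, F20, F21, W22.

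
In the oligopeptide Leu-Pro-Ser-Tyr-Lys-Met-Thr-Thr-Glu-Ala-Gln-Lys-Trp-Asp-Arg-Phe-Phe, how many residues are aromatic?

Phenylalanine (F), tryptophan (W), and tyrosine (Y) have aromatic ring side chains.
Matching residues: Tyr4, Trp13, Phe16, Phe17.

4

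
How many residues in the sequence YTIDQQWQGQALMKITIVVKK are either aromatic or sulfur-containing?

Aromatic: F, W, Y. Sulfur-containing: C, M.
Aromatic residues here: Y1, W7 (2).
Sulfur-containing residues here: M13 (1).
The two groups share no amino acid, so total = 2 + 1 = 3.

3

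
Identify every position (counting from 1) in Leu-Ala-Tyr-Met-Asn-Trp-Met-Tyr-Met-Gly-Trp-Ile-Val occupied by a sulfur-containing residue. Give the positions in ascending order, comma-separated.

Only Cys (C) and Met (M) have a sulfur atom in the side chain.
Matching residues: Met4, Met7, Met9.

4, 7, 9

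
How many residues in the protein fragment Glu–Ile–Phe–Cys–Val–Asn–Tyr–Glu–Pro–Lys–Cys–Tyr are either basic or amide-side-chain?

Basic: H, K, R. Amide-side-chain: N, Q.
Basic residues here: Lys10 (1).
Amide-side-chain residues here: Asn6 (1).
The two groups share no amino acid, so total = 1 + 1 = 2.

2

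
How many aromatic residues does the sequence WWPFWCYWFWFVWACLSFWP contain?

F, W, and Y each carry an aromatic ring on the side chain.
Matching residues: W1, W2, F4, W5, Y7, W8, F9, W10, F11, W13, F18, W19.

12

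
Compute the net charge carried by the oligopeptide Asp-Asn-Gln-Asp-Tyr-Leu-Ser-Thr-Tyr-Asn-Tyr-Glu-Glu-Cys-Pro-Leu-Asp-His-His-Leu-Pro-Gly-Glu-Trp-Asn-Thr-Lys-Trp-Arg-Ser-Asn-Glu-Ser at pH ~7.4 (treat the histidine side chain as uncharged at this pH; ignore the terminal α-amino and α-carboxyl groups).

Near pH 7.4, K and R contribute +1 each, D and E contribute −1 each, and every other side chain (His included, as stated) is uncharged.
Positive (K, R): Lys27, Arg29 → +2.
Negative (D, E): Asp1, Asp4, Glu12, Glu13, Asp17, Glu23, Glu32 → −7.
Net charge = (+2) + (−7) = −5.

-5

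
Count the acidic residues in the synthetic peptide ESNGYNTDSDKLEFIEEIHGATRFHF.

Only D (aspartate) and E (glutamate) carry a side-chain carboxylic acid.
Matching residues: E1, D8, D10, E13, E16, E17.

6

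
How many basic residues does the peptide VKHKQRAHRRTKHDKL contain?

10

The basic amino acids are Lys (K), Arg (R), and His (H).
Matching residues: K2, H3, K4, R6, H8, R9, R10, K12, H13, K15.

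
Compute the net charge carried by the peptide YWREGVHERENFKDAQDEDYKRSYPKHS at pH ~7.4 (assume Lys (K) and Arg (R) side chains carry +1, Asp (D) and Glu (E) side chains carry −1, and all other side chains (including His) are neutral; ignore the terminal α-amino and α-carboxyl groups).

-1

Positive (K, R): R3, R9, K13, K21, R22, K26 → +6.
Negative (D, E): E4, E8, E10, D14, D17, E18, D19 → −7.
Net charge = (+6) + (−7) = −1.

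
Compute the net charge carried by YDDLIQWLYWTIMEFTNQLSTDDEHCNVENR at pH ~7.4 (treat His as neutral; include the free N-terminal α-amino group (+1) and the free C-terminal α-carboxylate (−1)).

-6

Near pH 7.4, K and R contribute +1 each, D and E contribute −1 each, and every other side chain (His included, as stated) is uncharged.
Positive (K, R): R31 → +1.
Negative (D, E): D2, D3, E14, D22, D23, E24, E29 → −7.
The N-terminus (+1) and C-terminus (−1) cancel.
Net charge = (+1) + (−7) = −6.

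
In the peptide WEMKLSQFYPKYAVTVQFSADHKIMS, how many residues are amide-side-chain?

Only N (asparagine) and Q (glutamine) carry a side-chain carboxamide.
Matching residues: Q7, Q17.

2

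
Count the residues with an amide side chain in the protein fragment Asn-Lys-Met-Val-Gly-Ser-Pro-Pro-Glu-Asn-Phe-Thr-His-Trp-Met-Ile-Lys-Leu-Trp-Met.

The amide-side-chain residues are Asn (N) and Gln (Q).
Matching residues: Asn1, Asn10.

2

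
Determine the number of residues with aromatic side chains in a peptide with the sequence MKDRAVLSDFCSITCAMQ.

Phenylalanine (F), tryptophan (W), and tyrosine (Y) have aromatic ring side chains.
Matching residues: F10.

1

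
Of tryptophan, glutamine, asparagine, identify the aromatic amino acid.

tryptophan

The aromatic amino acids are Phe (F, benzyl), Trp (W, indole), and Tyr (Y, phenol).
Of the listed options, only tryptophan belongs to this group.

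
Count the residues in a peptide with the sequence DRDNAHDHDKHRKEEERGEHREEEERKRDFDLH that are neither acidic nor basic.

5

Acidic: D, E. Basic: K, R, H. All other residues are neither.
Matching residues: N4, A5, G18, F30, L32.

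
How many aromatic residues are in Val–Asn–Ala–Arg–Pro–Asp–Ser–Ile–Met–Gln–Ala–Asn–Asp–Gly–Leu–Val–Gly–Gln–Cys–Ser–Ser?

The aromatic amino acids are Phe (F, benzyl), Trp (W, indole), and Tyr (Y, phenol).
None of the 21 residues belong to this group.

0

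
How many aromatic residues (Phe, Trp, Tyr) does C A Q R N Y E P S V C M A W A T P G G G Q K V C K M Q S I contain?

Matching residues: Y6, W14.

2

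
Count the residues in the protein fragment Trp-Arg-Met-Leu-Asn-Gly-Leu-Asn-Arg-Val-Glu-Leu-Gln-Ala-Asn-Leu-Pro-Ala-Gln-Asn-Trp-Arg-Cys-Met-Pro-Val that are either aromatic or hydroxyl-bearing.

2

Aromatic: F, W, Y. Hydroxyl-bearing: S, T, Y.
Aromatic residues here: Trp1, Trp21 (2).
Hydroxyl-bearing residues here: none (0).
(Y belongs to both groups, but none appear in this sequence.) Total = 2 + 0 = 2.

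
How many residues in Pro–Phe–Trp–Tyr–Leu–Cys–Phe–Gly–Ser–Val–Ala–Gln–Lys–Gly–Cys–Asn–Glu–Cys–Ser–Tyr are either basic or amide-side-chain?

Basic: H, K, R. Amide-side-chain: N, Q.
Basic residues here: Lys13 (1).
Amide-side-chain residues here: Gln12, Asn16 (2).
The two groups share no amino acid, so total = 1 + 2 = 3.

3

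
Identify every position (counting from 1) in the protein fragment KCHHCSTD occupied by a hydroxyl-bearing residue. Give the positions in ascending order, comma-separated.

6, 7

The –OH-bearing residues are Ser, Thr (aliphatic alcohols), and Tyr (phenol).
Matching residues: S6, T7.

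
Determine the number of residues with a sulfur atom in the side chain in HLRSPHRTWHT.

Cysteine (C, thiol) and methionine (M, thioether) are the two sulfur-containing amino acids.
None of the 11 residues belong to this group.

0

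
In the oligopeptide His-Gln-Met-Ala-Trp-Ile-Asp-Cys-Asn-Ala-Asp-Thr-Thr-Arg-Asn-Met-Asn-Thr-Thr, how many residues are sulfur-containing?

3

Cysteine (C, thiol) and methionine (M, thioether) are the two sulfur-containing amino acids.
Matching residues: Met3, Cys8, Met16.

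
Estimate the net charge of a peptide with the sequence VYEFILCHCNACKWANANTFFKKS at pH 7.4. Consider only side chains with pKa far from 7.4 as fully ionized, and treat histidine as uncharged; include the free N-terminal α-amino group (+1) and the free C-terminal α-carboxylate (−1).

The side chains ionized at physiological pH are Lys/Arg (+1) and Asp/Glu (−1); with His treated as neutral, nothing else contributes.
Positive (K, R): K13, K22, K23 → +3.
Negative (D, E): E3 → −1.
The N-terminus (+1) and C-terminus (−1) cancel.
Net charge = (+3) + (−1) = +2.

+2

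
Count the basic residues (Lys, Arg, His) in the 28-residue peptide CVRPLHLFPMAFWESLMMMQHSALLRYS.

Matching residues: R3, H6, H21, R26.

4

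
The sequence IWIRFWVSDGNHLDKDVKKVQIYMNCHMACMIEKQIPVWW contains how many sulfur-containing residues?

5

The sulfur-bearing residues are cysteine (–SH) and methionine (–S–CH₃).
Matching residues: M24, C26, M28, C30, M31.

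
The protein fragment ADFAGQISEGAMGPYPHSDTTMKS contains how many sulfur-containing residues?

2

Cysteine (C, thiol) and methionine (M, thioether) are the two sulfur-containing amino acids.
Matching residues: M12, M22.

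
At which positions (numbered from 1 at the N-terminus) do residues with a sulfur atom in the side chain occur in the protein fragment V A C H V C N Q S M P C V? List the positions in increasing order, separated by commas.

Cysteine (C, thiol) and methionine (M, thioether) are the two sulfur-containing amino acids.
Matching residues: C3, C6, M10, C12.

3, 6, 10, 12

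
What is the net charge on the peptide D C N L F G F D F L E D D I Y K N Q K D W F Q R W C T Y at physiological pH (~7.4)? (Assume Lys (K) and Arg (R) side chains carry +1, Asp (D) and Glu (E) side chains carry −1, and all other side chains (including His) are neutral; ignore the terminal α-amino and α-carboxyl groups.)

-3

Positive (K, R): K16, K19, R24 → +3.
Negative (D, E): D1, D8, E11, D12, D13, D20 → −6.
Net charge = (+3) + (−6) = −3.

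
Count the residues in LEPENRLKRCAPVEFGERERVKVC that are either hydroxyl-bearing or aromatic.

1

Hydroxyl-bearing: S, T, Y. Aromatic: F, W, Y.
Hydroxyl-bearing residues here: none (0).
Aromatic residues here: F15 (1).
(Y belongs to both groups, but none appear in this sequence.) Total = 0 + 1 = 1.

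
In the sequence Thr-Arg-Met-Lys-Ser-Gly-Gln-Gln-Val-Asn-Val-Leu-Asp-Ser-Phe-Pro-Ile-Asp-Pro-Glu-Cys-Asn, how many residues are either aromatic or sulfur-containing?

Aromatic: F, W, Y. Sulfur-containing: C, M.
Aromatic residues here: Phe15 (1).
Sulfur-containing residues here: Met3, Cys21 (2).
The two groups share no amino acid, so total = 1 + 2 = 3.

3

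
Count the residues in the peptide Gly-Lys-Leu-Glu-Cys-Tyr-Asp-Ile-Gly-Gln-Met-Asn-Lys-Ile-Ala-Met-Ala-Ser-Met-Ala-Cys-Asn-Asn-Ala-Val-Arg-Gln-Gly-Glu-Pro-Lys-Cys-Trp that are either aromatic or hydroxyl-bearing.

Aromatic: F, W, Y. Hydroxyl-bearing: S, T, Y.
Aromatic residues here: Tyr6, Trp33 (2).
Hydroxyl-bearing residues here: Tyr6, Ser18 (2).
Y is in both groups, so the 1 Y residue must not be double-counted.
Total = 2 + 2 − 1 = 3.

3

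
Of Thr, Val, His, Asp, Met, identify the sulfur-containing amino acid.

Met

Cysteine (C, thiol) and methionine (M, thioether) are the two sulfur-containing amino acids.
Of the listed options, only Met belongs to this group.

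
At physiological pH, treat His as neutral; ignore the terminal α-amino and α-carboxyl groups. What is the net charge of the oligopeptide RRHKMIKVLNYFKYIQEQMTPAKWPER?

+5

At pH ~7.4 the Lys and Arg side chains are protonated (+1), the Asp and Glu side chains are deprotonated (−1), and with His taken as neutral all other side chains carry no charge.
Positive (K, R): R1, R2, K4, K7, K13, K23, R27 → +7.
Negative (D, E): E17, E26 → −2.
Net charge = (+7) + (−2) = +5.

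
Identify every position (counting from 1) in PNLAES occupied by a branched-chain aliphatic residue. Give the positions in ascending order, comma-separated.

3

Valine (V), leucine (L), and isoleucine (I) are the branched-chain amino acids.
Matching residues: L3.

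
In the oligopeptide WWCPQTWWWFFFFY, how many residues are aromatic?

F, W, and Y each carry an aromatic ring on the side chain.
Matching residues: W1, W2, W7, W8, W9, F10, F11, F12, F13, Y14.

10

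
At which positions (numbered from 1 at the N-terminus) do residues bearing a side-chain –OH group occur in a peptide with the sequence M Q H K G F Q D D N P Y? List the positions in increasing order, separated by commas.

S, T, and Y are the three residues with a side-chain hydroxyl.
Matching residues: Y12.

12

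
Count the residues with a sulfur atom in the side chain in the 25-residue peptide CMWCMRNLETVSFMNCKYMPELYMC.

9

Only Cys (C) and Met (M) have a sulfur atom in the side chain.
Matching residues: C1, M2, C4, M5, M14, C16, M19, M24, C25.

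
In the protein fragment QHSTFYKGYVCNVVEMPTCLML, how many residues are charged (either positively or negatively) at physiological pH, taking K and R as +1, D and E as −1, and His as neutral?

2

Charged side chains at pH ~7.4: K, R (positive); D, E (negative).
Matching residues: K7, E15.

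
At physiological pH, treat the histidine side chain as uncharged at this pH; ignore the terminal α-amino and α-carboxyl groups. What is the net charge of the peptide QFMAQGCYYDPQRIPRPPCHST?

At pH ~7.4 the Lys and Arg side chains are protonated (+1), the Asp and Glu side chains are deprotonated (−1), and with His taken as neutral all other side chains carry no charge.
Positive (K, R): R13, R16 → +2.
Negative (D, E): D10 → −1.
Net charge = (+2) + (−1) = +1.

+1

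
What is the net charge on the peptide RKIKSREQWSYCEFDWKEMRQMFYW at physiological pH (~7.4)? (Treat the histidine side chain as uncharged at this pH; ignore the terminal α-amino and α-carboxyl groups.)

The side chains ionized at physiological pH are Lys/Arg (+1) and Asp/Glu (−1); with His treated as neutral, nothing else contributes.
Positive (K, R): R1, K2, K4, R6, K17, R20 → +6.
Negative (D, E): E7, E13, D15, E18 → −4.
Net charge = (+6) + (−4) = +2.

+2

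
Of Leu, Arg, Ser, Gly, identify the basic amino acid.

Lysine (K), arginine (R), and histidine (H) have basic, nitrogen-containing side chains.
Of the listed options, only Arg belongs to this group.

Arg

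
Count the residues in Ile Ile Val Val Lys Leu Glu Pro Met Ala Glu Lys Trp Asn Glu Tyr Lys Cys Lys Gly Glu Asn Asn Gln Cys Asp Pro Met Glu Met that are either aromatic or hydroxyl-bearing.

Aromatic: F, W, Y. Hydroxyl-bearing: S, T, Y.
Aromatic residues here: Trp13, Tyr16 (2).
Hydroxyl-bearing residues here: Tyr16 (1).
Y is in both groups, so the 1 Y residue must not be double-counted.
Total = 2 + 1 − 1 = 2.

2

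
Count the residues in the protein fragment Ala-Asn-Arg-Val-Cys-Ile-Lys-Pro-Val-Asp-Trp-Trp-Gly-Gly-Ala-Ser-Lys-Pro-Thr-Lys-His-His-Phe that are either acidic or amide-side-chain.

Acidic: D, E. Amide-side-chain: N, Q.
Acidic residues here: Asp10 (1).
Amide-side-chain residues here: Asn2 (1).
The two groups share no amino acid, so total = 1 + 1 = 2.

2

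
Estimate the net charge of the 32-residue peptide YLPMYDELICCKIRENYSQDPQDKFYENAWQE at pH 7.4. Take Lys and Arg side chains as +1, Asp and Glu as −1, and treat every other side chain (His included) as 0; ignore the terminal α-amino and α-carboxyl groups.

-4

Positive (K, R): K12, R14, K24 → +3.
Negative (D, E): D6, E7, E15, D20, D23, E27, E32 → −7.
Net charge = (+3) + (−7) = −4.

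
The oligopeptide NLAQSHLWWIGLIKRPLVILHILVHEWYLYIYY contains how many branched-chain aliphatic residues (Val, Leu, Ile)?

14

Matching residues: L2, L7, I10, L12, I13, L17, V18, I19, L20, I22, L23, V24, L29, I31.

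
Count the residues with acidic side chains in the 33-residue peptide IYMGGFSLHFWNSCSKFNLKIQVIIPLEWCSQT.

Only D (aspartate) and E (glutamate) carry a side-chain carboxylic acid.
Matching residues: E28.

1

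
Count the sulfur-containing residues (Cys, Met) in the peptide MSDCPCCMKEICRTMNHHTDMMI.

9

Matching residues: M1, C4, C6, C7, M8, C12, M15, M21, M22.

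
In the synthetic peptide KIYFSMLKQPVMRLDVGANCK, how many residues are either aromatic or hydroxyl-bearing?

Aromatic: F, W, Y. Hydroxyl-bearing: S, T, Y.
Aromatic residues here: Y3, F4 (2).
Hydroxyl-bearing residues here: Y3, S5 (2).
Y is in both groups, so the 1 Y residue must not be double-counted.
Total = 2 + 2 − 1 = 3.

3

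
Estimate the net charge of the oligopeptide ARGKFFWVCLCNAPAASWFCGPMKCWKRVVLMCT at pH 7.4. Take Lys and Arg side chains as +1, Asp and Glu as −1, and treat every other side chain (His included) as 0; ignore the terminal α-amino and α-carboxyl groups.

Positive (K, R): R2, K4, K24, K27, R28 → +5.
Negative (D, E): none → −0.
Net charge = (+5) + (−0) = +5.

+5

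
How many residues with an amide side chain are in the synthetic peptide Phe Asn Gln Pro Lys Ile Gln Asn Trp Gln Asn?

Asparagine (N) and glutamine (Q) have uncharged amide side chains.
Matching residues: Asn2, Gln3, Gln7, Asn8, Gln10, Asn11.

6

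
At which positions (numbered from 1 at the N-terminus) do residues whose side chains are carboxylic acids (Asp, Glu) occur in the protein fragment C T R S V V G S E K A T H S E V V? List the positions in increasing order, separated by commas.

Matching residues: E9, E15.

9, 15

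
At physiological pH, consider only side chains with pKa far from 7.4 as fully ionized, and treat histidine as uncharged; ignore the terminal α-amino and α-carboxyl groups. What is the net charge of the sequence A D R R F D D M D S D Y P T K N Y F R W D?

-2

At pH ~7.4 the Lys and Arg side chains are protonated (+1), the Asp and Glu side chains are deprotonated (−1), and with His taken as neutral all other side chains carry no charge.
Positive (K, R): R3, R4, K15, R19 → +4.
Negative (D, E): D2, D6, D7, D9, D11, D21 → −6.
Net charge = (+4) + (−6) = −2.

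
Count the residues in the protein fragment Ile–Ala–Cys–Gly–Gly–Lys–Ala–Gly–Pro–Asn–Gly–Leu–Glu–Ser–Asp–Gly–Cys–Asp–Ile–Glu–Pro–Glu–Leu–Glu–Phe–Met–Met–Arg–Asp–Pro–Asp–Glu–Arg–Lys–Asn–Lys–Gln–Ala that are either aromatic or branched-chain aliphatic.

5

Aromatic: F, W, Y. Branched-chain aliphatic: I, L, V.
Aromatic residues here: Phe25 (1).
Branched-chain aliphatic residues here: Ile1, Leu12, Ile19, Leu23 (4).
The two groups share no amino acid, so total = 1 + 4 = 5.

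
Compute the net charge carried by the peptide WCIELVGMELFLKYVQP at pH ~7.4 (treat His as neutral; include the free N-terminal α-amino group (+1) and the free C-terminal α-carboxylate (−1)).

-1

Near pH 7.4, K and R contribute +1 each, D and E contribute −1 each, and every other side chain (His included, as stated) is uncharged.
Positive (K, R): K13 → +1.
Negative (D, E): E4, E9 → −2.
The N-terminus (+1) and C-terminus (−1) cancel.
Net charge = (+1) + (−2) = −1.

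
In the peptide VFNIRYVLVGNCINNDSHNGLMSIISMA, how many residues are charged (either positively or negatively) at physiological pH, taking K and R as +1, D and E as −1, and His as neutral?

2

Charged side chains at pH ~7.4: K, R (positive); D, E (negative).
Matching residues: R5, D16.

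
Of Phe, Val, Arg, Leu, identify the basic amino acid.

The basic amino acids are Lys (K), Arg (R), and His (H).
Of the listed options, only Arg belongs to this group.

Arg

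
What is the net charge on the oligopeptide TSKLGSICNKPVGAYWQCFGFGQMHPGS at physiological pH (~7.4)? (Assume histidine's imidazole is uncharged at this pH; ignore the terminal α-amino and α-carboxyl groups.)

At pH ~7.4 the Lys and Arg side chains are protonated (+1), the Asp and Glu side chains are deprotonated (−1), and with His taken as neutral all other side chains carry no charge.
Positive (K, R): K3, K10 → +2.
Negative (D, E): none → −0.
Net charge = (+2) + (−0) = +2.

+2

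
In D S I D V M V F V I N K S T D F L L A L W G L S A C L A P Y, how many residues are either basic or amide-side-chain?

Basic: H, K, R. Amide-side-chain: N, Q.
Basic residues here: K12 (1).
Amide-side-chain residues here: N11 (1).
The two groups share no amino acid, so total = 1 + 1 = 2.

2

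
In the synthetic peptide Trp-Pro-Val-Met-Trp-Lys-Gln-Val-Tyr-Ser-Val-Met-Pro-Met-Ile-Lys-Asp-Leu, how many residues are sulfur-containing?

3

Cysteine (C, thiol) and methionine (M, thioether) are the two sulfur-containing amino acids.
Matching residues: Met4, Met12, Met14.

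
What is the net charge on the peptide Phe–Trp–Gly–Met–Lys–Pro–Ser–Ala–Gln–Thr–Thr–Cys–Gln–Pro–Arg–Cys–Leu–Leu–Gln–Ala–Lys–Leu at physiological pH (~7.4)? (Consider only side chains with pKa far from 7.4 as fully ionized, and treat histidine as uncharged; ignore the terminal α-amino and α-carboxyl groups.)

The side chains ionized at physiological pH are Lys/Arg (+1) and Asp/Glu (−1); with His treated as neutral, nothing else contributes.
Positive (K, R): Lys5, Arg15, Lys21 → +3.
Negative (D, E): none → −0.
Net charge = (+3) + (−0) = +3.

+3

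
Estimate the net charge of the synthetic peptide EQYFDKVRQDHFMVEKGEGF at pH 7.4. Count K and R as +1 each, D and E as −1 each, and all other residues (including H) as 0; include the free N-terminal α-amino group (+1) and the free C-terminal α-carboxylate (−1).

Positive (K, R): K6, R8, K16 → +3.
Negative (D, E): E1, D5, D10, E15, E18 → −5.
The N-terminus (+1) and C-terminus (−1) cancel.
Net charge = (+3) + (−5) = −2.

-2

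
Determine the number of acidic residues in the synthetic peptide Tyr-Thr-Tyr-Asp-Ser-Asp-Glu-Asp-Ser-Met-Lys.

4

Aspartate (D) and glutamate (E) have carboxylic-acid side chains and are the acidic amino acids.
Matching residues: Asp4, Asp6, Glu7, Asp8.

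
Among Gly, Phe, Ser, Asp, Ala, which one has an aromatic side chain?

Phenylalanine (F), tryptophan (W), and tyrosine (Y) have aromatic ring side chains.
Of the listed options, only Phe belongs to this group.

Phe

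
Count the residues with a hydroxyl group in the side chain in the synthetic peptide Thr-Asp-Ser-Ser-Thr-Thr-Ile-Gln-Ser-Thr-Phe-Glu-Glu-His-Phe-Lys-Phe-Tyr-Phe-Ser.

9

Serine (S), threonine (T), and tyrosine (Y) each carry a hydroxyl group on the side chain.
Matching residues: Thr1, Ser3, Ser4, Thr5, Thr6, Ser9, Thr10, Tyr18, Ser20.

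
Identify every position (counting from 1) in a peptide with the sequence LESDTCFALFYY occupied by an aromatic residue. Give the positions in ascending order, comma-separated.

7, 10, 11, 12

Matching residues: F7, F10, Y11, Y12.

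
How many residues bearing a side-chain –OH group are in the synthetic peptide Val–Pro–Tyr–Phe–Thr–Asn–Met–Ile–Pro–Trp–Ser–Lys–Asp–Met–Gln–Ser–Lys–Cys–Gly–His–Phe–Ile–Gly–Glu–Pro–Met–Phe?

S, T, and Y are the three residues with a side-chain hydroxyl.
Matching residues: Tyr3, Thr5, Ser11, Ser16.

4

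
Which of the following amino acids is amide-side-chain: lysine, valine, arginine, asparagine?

asparagine

The amide-side-chain residues are Asn (N) and Gln (Q).
Of the listed options, only asparagine belongs to this group.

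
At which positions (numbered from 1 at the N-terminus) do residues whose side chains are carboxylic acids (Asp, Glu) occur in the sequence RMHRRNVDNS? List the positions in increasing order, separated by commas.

8

Matching residues: D8.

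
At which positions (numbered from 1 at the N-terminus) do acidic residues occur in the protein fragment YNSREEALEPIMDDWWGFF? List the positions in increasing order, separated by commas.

The acidic residues are Asp (D) and Glu (E), whose side chains end in a carboxylate group.
Matching residues: E5, E6, E9, D13, D14.

5, 6, 9, 13, 14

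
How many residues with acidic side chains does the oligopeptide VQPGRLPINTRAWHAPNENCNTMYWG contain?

Aspartate (D) and glutamate (E) have carboxylic-acid side chains and are the acidic amino acids.
Matching residues: E18.

1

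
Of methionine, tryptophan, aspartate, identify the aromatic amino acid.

Phenylalanine (F), tryptophan (W), and tyrosine (Y) have aromatic ring side chains.
Of the listed options, only tryptophan belongs to this group.

tryptophan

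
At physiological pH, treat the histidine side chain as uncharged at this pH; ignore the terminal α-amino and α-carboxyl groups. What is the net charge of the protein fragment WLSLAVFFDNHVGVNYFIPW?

-1

At pH ~7.4 the Lys and Arg side chains are protonated (+1), the Asp and Glu side chains are deprotonated (−1), and with His taken as neutral all other side chains carry no charge.
Positive (K, R): none → +0.
Negative (D, E): D9 → −1.
Net charge = (+0) + (−1) = −1.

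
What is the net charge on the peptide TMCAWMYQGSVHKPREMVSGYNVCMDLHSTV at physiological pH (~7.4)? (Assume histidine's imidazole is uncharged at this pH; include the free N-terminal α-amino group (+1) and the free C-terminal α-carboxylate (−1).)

Near pH 7.4, K and R contribute +1 each, D and E contribute −1 each, and every other side chain (His included, as stated) is uncharged.
Positive (K, R): K13, R15 → +2.
Negative (D, E): E16, D26 → −2.
The N-terminus (+1) and C-terminus (−1) cancel.
Net charge = (+2) + (−2) = 0.

0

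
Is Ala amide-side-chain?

The amide-side-chain residues are Asn (N) and Gln (Q).
Alanine is not in this group.

No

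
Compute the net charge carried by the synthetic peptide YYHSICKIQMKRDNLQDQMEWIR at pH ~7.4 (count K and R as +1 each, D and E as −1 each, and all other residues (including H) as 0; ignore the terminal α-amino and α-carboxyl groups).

+1

Positive (K, R): K7, K11, R12, R23 → +4.
Negative (D, E): D13, D17, E20 → −3.
Net charge = (+4) + (−3) = +1.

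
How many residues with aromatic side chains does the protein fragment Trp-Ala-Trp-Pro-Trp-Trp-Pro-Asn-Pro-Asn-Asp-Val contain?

F, W, and Y each carry an aromatic ring on the side chain.
Matching residues: Trp1, Trp3, Trp5, Trp6.

4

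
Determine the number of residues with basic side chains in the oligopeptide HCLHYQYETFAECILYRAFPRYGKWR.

Lysine (K), arginine (R), and histidine (H) have basic, nitrogen-containing side chains.
Matching residues: H1, H4, R17, R21, K24, R26.

6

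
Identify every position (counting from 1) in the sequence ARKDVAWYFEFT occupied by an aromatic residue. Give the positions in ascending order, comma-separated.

Phenylalanine (F), tryptophan (W), and tyrosine (Y) have aromatic ring side chains.
Matching residues: W7, Y8, F9, F11.

7, 8, 9, 11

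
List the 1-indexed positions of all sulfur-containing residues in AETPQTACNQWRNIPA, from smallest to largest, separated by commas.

Only Cys (C) and Met (M) have a sulfur atom in the side chain.
Matching residues: C8.

8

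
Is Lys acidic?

Aspartate (D) and glutamate (E) have carboxylic-acid side chains and are the acidic amino acids.
Lysine is not in this group.

No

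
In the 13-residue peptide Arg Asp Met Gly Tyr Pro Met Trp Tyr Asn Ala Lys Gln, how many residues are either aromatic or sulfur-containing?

5

Aromatic: F, W, Y. Sulfur-containing: C, M.
Aromatic residues here: Tyr5, Trp8, Tyr9 (3).
Sulfur-containing residues here: Met3, Met7 (2).
The two groups share no amino acid, so total = 3 + 2 = 5.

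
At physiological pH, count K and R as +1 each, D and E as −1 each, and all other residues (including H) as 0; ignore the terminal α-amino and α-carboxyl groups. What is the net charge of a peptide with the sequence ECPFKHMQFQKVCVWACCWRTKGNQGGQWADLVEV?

Positive (K, R): K5, K11, R20, K22 → +4.
Negative (D, E): E1, D31, E34 → −3.
Net charge = (+4) + (−3) = +1.

+1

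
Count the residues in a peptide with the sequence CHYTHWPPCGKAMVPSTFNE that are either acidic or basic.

Acidic: D, E. Basic: H, K, R.
Acidic residues here: E20 (1).
Basic residues here: H2, H5, K11 (3).
The two groups share no amino acid, so total = 1 + 3 = 4.

4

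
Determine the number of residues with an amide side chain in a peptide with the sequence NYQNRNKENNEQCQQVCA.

9

Asparagine (N) and glutamine (Q) have uncharged amide side chains.
Matching residues: N1, Q3, N4, N6, N9, N10, Q12, Q14, Q15.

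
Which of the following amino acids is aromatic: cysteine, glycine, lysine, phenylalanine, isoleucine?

Phenylalanine (F), tryptophan (W), and tyrosine (Y) have aromatic ring side chains.
Of the listed options, only phenylalanine belongs to this group.

phenylalanine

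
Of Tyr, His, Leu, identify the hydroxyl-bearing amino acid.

Serine (S), threonine (T), and tyrosine (Y) each carry a hydroxyl group on the side chain.
Of the listed options, only Tyr belongs to this group.

Tyr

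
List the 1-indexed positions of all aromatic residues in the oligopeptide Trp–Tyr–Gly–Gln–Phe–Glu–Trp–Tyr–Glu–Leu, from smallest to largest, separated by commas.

F, W, and Y each carry an aromatic ring on the side chain.
Matching residues: Trp1, Tyr2, Phe5, Trp7, Tyr8.

1, 2, 5, 7, 8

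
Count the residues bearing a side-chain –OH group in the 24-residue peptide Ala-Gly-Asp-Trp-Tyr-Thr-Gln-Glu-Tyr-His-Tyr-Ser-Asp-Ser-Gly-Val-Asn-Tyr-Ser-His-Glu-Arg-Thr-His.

9

The –OH-bearing residues are Ser, Thr (aliphatic alcohols), and Tyr (phenol).
Matching residues: Tyr5, Thr6, Tyr9, Tyr11, Ser12, Ser14, Tyr18, Ser19, Thr23.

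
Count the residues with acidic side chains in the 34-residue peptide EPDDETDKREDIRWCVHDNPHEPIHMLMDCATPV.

Only D (aspartate) and E (glutamate) carry a side-chain carboxylic acid.
Matching residues: E1, D3, D4, E5, D7, E10, D11, D18, E22, D29.

10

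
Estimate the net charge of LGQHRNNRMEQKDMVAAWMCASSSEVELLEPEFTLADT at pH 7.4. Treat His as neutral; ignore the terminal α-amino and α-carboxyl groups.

-4

The side chains ionized at physiological pH are Lys/Arg (+1) and Asp/Glu (−1); with His treated as neutral, nothing else contributes.
Positive (K, R): R5, R8, K12 → +3.
Negative (D, E): E10, D13, E25, E27, E30, E32, D37 → −7.
Net charge = (+3) + (−7) = −4.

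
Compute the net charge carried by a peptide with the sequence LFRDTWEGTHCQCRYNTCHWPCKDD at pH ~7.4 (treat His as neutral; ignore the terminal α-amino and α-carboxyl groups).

The side chains ionized at physiological pH are Lys/Arg (+1) and Asp/Glu (−1); with His treated as neutral, nothing else contributes.
Positive (K, R): R3, R14, K23 → +3.
Negative (D, E): D4, E7, D24, D25 → −4.
Net charge = (+3) + (−4) = −1.

-1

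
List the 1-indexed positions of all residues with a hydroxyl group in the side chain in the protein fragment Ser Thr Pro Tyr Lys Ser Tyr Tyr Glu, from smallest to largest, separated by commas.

The –OH-bearing residues are Ser, Thr (aliphatic alcohols), and Tyr (phenol).
Matching residues: Ser1, Thr2, Tyr4, Ser6, Tyr7, Tyr8.

1, 2, 4, 6, 7, 8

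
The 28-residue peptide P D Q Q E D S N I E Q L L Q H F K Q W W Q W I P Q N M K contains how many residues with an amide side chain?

Only N (asparagine) and Q (glutamine) carry a side-chain carboxamide.
Matching residues: Q3, Q4, N8, Q11, Q14, Q18, Q21, Q25, N26.

9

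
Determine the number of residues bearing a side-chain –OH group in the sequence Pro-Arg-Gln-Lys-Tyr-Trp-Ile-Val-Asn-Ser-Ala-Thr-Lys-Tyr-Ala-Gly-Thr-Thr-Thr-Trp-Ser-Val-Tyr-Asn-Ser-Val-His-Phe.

Serine (S), threonine (T), and tyrosine (Y) each carry a hydroxyl group on the side chain.
Matching residues: Tyr5, Ser10, Thr12, Tyr14, Thr17, Thr18, Thr19, Ser21, Tyr23, Ser25.

10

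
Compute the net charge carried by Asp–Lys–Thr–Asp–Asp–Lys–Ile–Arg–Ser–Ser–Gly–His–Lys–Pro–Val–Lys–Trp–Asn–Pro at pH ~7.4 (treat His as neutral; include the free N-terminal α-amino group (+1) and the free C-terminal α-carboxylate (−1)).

+2

The side chains ionized at physiological pH are Lys/Arg (+1) and Asp/Glu (−1); with His treated as neutral, nothing else contributes.
Positive (K, R): Lys2, Lys6, Arg8, Lys13, Lys16 → +5.
Negative (D, E): Asp1, Asp4, Asp5 → −3.
The N-terminus (+1) and C-terminus (−1) cancel.
Net charge = (+5) + (−3) = +2.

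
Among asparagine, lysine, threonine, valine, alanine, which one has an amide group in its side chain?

asparagine

The amide-side-chain residues are Asn (N) and Gln (Q).
Of the listed options, only asparagine belongs to this group.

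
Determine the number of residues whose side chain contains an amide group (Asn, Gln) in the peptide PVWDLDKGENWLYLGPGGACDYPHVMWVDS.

Matching residues: N10.

1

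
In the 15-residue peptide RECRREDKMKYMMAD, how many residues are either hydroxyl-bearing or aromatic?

1

Hydroxyl-bearing: S, T, Y. Aromatic: F, W, Y.
Hydroxyl-bearing residues here: Y11 (1).
Aromatic residues here: Y11 (1).
Y is in both groups, so the 1 Y residue must not be double-counted.
Total = 1 + 1 − 1 = 1.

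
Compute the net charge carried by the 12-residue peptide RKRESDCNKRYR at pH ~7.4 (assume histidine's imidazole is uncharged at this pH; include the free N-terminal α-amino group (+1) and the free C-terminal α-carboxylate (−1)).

The side chains ionized at physiological pH are Lys/Arg (+1) and Asp/Glu (−1); with His treated as neutral, nothing else contributes.
Positive (K, R): R1, K2, R3, K9, R10, R12 → +6.
Negative (D, E): E4, D6 → −2.
The N-terminus (+1) and C-terminus (−1) cancel.
Net charge = (+6) + (−2) = +4.

+4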